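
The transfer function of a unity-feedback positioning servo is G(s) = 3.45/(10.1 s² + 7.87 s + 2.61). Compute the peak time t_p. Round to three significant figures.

Dividing through by 10.1: denominator becomes s² + 0.7792 s + 0.2584.
So ω_n = √0.2584 = 0.508 rad/s and ζ = 0.7792/(2·0.508) = 0.766.
ω_d = ω_n√(1−ζ²) = 0.327 rad/s. t_p = π/ω_d = 9.62 s.

t_p ≈ 9.62 s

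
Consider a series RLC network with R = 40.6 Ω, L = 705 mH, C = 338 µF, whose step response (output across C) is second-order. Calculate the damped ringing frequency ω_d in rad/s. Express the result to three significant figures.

ω_d ≈ 58.0 rad/s

For a series RLC circuit (capacitor voltage as output), ω_n = 1/√(LC) = 1/√(705 mH · 338 µF) = 64.8 rad/s.
ζ = (R/2)·√(C/L) = (40.6/2)·√(338 µF/705 mH) = 0.444.
ω_d = ω_n√(1−ζ²) = 58.0 rad/s.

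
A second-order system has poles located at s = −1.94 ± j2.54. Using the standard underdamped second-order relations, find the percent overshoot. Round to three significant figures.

The poles are at −σ ± jω_d with σ = 1.94 and ω_d = 2.54, so ω_n = √(σ²+ω_d²) = 3.20 rad/s and ζ = σ/ω_n = 0.607.
Overshoot: exp(−π·0.607/√(1−0.607²)) = 0.0908, i.e. 9.08%.

%OS ≈ 9.08%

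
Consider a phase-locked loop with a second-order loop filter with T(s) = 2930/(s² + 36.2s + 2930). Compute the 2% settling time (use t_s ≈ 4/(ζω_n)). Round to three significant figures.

t_s ≈ 0.221 s

Matching coefficients with s² + 2ζω_n s + ω_n² gives ω_n² = 2930 ⇒ ω_n = 54.1 rad/s, and ζ = 36.2/(2ω_n) = 0.334.
t_s ≈ 4/(ζω_n) = 4/(0.334·54.1) = 0.221 s.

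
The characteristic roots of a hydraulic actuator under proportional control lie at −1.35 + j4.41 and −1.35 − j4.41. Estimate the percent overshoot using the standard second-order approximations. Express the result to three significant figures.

With σ = 1.35, ω_d = 4.41: ω_n = √(σ²+ω_d²) = 4.61 rad/s, ζ = σ/ω_n = 0.293.
%OS = 100 e^{−πζ/√(1−ζ²)} with ζ = 0.293 gives 38.2%.

%OS ≈ 38.2%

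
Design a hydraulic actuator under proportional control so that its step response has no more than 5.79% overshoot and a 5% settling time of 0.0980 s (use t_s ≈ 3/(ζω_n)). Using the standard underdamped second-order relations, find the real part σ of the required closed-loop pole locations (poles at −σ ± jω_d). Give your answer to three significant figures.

σ ≈ 30.6

The settling-time spec alone fixes σ = ζω_n = 3/t_s = 3/0.0980 = 30.6.
(Overshoot then fixes ζ = 0.672 and hence ω_d = σ·√(1−ζ²)/ζ = 33.8 rad/s.)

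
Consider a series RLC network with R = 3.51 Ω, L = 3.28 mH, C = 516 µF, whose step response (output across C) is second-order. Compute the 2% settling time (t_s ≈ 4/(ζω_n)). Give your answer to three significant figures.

t_s ≈ 0.00748 s

For a series RLC circuit (capacitor voltage as output), ω_n = 1/√(LC) = 1/√(3.28 mH · 516 µF) = 769 rad/s.
ζ = (R/2)·√(C/L) = (3.51/2)·√(516 µF/3.28 mH) = 0.696.
t_s ≈ 4/(ζω_n) = 0.00748 s.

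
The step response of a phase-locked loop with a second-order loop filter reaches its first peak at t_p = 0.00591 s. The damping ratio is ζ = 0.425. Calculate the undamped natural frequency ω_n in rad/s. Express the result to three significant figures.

ω_n ≈ 587 rad/s

Peak time t_p = π/ω_d, so ω_d = π/t_p = π/0.00591 = 532 rad/s.
ω_n = ω_d/√(1−ζ²) = 532/√0.819 = 587 rad/s.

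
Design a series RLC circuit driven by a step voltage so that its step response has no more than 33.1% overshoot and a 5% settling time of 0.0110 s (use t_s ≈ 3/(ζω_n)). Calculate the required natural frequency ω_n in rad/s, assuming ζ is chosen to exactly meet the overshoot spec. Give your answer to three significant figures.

ω_n ≈ 822 rad/s

Inverting the overshoot relation: ζ = |ln 0.331|/√(π² + ln²0.331) = 0.332.
From t_s ≈ 3/(ζω_n): ω_n = 3/(ζ·t_s) = 3/(0.332·0.0110) = 822 rad/s.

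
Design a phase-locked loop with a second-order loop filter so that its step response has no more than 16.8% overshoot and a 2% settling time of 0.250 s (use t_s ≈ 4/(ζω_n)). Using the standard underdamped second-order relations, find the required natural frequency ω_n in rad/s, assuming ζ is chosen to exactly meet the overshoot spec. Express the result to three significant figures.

ζ = −ln(OS)/√(π² + (ln OS)²). With OS = 0.168, ln OS = −1.784 and ζ = 1.784/3.613 = 0.494.
From t_s ≈ 4/(ζω_n): ω_n = 4/(ζ·t_s) = 4/(0.494·0.250) = 32.4 rad/s.

ω_n ≈ 32.4 rad/s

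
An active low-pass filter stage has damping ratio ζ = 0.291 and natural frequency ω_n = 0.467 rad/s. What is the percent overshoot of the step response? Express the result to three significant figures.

%OS ≈ 38.5%

For an underdamped second-order system, %OS = 100·exp(−πζ/√(1−ζ²)).
πζ/√(1−ζ²) = π·0.291/√(1−0.0847) = 0.9556, so %OS = 100·e^(−0.9556) = 38.5%.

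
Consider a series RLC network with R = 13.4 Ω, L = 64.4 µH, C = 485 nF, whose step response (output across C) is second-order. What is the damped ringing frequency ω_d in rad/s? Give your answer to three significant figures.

For a series RLC circuit (capacitor voltage as output), ω_n = 1/√(LC) = 1/√(64.4 µH · 485 nF) = 179000 rad/s.
ζ = (R/2)·√(C/L) = (13.4/2)·√(485 nF/64.4 µH) = 0.581.
ω_d = 179000·√(1 − 0.581²) = 146000 rad/s.

ω_d ≈ 146000 rad/s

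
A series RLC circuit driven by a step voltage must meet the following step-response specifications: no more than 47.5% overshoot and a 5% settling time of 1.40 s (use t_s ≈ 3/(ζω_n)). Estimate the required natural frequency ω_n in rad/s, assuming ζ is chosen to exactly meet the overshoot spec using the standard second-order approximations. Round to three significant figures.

ζ = −ln(OS)/√(π² + (ln OS)²). With OS = 0.475, ln OS = −0.7444 and ζ = 0.7444/3.229 = 0.231.
From t_s ≈ 3/(ζω_n): ω_n = 3/(ζ·t_s) = 3/(0.231·1.40) = 9.29 rad/s.

ω_n ≈ 9.29 rad/s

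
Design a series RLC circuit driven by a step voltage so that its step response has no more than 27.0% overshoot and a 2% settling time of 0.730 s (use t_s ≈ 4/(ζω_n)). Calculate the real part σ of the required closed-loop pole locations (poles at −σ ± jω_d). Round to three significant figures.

σ ≈ 5.48

The settling-time spec alone fixes σ = ζω_n = 4/t_s = 4/0.730 = 5.48.
(Overshoot then fixes ζ = 0.385 and hence ω_d = σ·√(1−ζ²)/ζ = 13.1 rad/s.)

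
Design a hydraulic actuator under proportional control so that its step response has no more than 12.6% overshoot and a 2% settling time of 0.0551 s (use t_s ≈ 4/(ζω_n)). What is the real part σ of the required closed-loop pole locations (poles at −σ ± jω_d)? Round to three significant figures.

σ ≈ 72.6

The settling-time spec alone fixes σ = ζω_n = 4/t_s = 4/0.0551 = 72.6.
(Overshoot then fixes ζ = 0.550 and hence ω_d = σ·√(1−ζ²)/ζ = 110 rad/s.)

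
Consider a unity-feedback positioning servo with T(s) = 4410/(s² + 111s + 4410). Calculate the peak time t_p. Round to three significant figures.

Comparing the denominator to s² + 2ζω_n s + ω_n²: ω_n = √4410 = 66.4 rad/s, and 2ζω_n = 111 so ζ = 111/(2·66.4) = 0.836.
ω_d = 66.4·√(1 − 0.836²) = 36.5 rad/s. Then t_p = π/ω_d = 0.0862 s.

t_p ≈ 0.0862 s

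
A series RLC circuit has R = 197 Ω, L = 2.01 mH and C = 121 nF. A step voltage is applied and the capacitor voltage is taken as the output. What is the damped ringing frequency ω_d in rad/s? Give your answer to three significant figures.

ω_d ≈ 41400 rad/s

For a series RLC circuit (capacitor voltage as output), ω_n = 1/√(LC) = 1/√(2.01 mH · 121 nF) = 64100 rad/s.
ζ = (R/2)·√(C/L) = (197/2)·√(121 nF/2.01 mH) = 0.764.
The damped frequency ω_d = ω_n√(1−ζ²) = 41400 rad/s.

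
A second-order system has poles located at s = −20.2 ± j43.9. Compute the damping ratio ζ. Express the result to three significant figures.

ζ ≈ 0.418

With σ = 20.2, ω_d = 43.9: ω_n = √(σ²+ω_d²) = 48.3 rad/s, ζ = σ/ω_n = 0.418.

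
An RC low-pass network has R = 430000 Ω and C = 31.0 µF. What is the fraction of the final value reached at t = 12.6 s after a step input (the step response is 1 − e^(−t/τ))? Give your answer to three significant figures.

y/y_∞ ≈ 0.611

τ = RC = 430000 × 31.0 µF = 13.3 s.
y(t)/y_∞ = 1 − e^(−t/τ) = 1 − e^(−12.6/13.3) = 1 − e^(−0.945) = 0.611.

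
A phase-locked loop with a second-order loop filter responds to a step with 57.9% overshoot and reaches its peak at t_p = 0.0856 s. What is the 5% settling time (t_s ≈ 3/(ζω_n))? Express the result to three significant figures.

From the overshoot, ζ = −ln(OS)/√(π²+ln²(OS)) = 0.171.
t_p = π/ω_d ⇒ ω_d = 36.7 rad/s; then ω_n = ω_d/√(1−ζ²) = 37.3 rad/s.
t_s ≈ 3/(ζω_n) = 3/(0.171·37.3) = 0.470 s.

t_s ≈ 0.470 s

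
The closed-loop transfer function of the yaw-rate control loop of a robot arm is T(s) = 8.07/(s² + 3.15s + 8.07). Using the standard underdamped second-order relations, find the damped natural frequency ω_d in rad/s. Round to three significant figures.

Matching coefficients with s² + 2ζω_n s + ω_n² gives ω_n² = 8.07 ⇒ ω_n = 2.84 rad/s, and ζ = 3.15/(2ω_n) = 0.554.
The damped frequency ω_d = ω_n√(1−ζ²) = 2.36 rad/s.

ω_d ≈ 2.36 rad/s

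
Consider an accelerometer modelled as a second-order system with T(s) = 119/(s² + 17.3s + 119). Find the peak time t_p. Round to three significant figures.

t_p ≈ 0.473 s

Matching coefficients with s² + 2ζω_n s + ω_n² gives ω_n² = 119 ⇒ ω_n = 10.9 rad/s, and ζ = 17.3/(2ω_n) = 0.793.
ω_d = 10.9·√(1 − 0.793²) = 6.65 rad/s. Then t_p = π/ω_d = 0.473 s.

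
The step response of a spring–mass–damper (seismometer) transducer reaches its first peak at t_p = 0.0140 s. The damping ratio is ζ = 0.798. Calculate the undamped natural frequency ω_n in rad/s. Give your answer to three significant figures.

Peak time t_p = π/ω_d, so ω_d = π/t_p = π/0.0140 = 224 rad/s.
ω_n = ω_d/√(1−ζ²) = 224/√0.363 = 372 rad/s.

ω_n ≈ 372 rad/s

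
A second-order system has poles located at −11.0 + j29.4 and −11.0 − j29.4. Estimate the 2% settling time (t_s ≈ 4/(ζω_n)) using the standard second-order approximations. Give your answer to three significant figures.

t_s ≈ 0.364 s

For poles at −σ ± jω_d, ζω_n = σ = 11.0, so t_s ≈ 4/σ = 0.364 s.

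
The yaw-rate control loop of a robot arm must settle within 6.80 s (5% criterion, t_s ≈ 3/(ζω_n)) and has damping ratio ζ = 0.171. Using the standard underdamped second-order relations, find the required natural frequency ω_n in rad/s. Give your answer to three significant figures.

ω_n ≈ 2.58 rad/s

Rearranging t_s ≈ 3/(ζω_n) gives ω_n = 3/(ζ·t_s) = 3/(0.171 × 6.80) = 2.58 rad/s.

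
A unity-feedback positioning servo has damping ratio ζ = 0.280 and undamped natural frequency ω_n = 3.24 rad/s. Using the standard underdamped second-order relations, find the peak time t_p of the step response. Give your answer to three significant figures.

t_p ≈ 1.01 s

The damped frequency is ω_d = ω_n√(1−ζ²) = 3.24·√(1−0.0784) = 3.11 rad/s.
Peak time t_p = π/ω_d = π/3.11 = 1.01 s.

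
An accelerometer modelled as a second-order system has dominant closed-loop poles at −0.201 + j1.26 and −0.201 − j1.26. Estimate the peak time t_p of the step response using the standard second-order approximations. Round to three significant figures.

t_p = π/ω_d with ω_d = 1.26 (the imaginary part), so t_p = 2.49 s.

t_p ≈ 2.49 s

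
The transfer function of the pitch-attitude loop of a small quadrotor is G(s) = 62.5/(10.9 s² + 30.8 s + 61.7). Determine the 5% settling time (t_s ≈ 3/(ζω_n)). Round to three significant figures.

Dividing through by 10.9: denominator becomes s² + 2.826 s + 5.661.
So ω_n = √5.661 = 2.38 rad/s and ζ = 2.826/(2·2.38) = 0.594.
t_s ≈ 3/(ζω_n) = 2.12 s.

t_s ≈ 2.12 s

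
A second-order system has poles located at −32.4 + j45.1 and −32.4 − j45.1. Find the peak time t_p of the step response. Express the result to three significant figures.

t_p ≈ 0.0697 s

t_p = π/ω_d with ω_d = 45.1 (the imaginary part), so t_p = 0.0697 s.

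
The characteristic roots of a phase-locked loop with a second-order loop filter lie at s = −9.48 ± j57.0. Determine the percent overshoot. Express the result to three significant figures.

%OS ≈ 59.3%

The poles are at −σ ± jω_d with σ = 9.48 and ω_d = 57.0, so ω_n = √(σ²+ω_d²) = 57.8 rad/s and ζ = σ/ω_n = 0.164.
Overshoot: exp(−π·0.164/√(1−0.164²)) = 0.593, i.e. 59.3%.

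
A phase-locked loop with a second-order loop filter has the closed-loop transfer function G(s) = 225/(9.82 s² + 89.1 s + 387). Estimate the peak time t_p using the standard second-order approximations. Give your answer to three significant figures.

Dividing through by 9.82: denominator becomes s² + 9.073 s + 39.41.
So ω_n = √39.41 = 6.28 rad/s and ζ = 9.073/(2·6.28) = 0.723.
The damped frequency ω_d = ω_n√(1−ζ²) = 4.34 rad/s. t_p = π/ω_d = 0.724 s.

t_p ≈ 0.724 s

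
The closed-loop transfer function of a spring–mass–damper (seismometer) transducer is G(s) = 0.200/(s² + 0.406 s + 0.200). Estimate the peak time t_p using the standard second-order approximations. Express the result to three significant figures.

t_p ≈ 7.88 s

Matching coefficients with s² + 2ζω_n s + ω_n² gives ω_n² = 0.200 ⇒ ω_n = 0.447 rad/s, and ζ = 0.406/(2ω_n) = 0.454.
ω_d = 0.447·√(1 − 0.454²) = 0.398 rad/s. Then t_p = π/ω_d = 7.88 s.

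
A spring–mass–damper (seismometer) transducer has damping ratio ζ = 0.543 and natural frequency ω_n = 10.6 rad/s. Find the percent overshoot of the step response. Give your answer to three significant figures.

%OS ≈ 13.1%

For an underdamped second-order system, %OS = 100·exp(−πζ/√(1−ζ²)).
πζ/√(1−ζ²) = π·0.543/√(1−0.295) = 2.031, so %OS = 100·e^(−2.031) = 13.1%.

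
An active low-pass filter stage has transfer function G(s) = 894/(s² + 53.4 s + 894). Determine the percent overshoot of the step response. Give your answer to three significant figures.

%OS ≈ 0.196%

Matching coefficients with s² + 2ζω_n s + ω_n² gives ω_n² = 894 ⇒ ω_n = 29.9 rad/s, and ζ = 53.4/(2ω_n) = 0.893.
%OS = 100·exp(−πζ/√(1−ζ²)) = 0.196%.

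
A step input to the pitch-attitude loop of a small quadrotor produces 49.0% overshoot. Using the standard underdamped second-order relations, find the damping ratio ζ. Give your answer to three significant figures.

ζ ≈ 0.221

ζ = −ln(OS)/√(π² + (ln OS)²). With OS = 0.490, ln OS = −0.7133 and ζ = 0.7133/3.222 = 0.221.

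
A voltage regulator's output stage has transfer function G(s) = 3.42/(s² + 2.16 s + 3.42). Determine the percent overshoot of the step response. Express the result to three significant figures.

%OS ≈ 10.4%

Matching coefficients with s² + 2ζω_n s + ω_n² gives ω_n² = 3.42 ⇒ ω_n = 1.85 rad/s, and ζ = 2.16/(2ω_n) = 0.584.
Overshoot: exp(−π·0.584/√(1−0.584²)) = 0.104, i.e. 10.4%.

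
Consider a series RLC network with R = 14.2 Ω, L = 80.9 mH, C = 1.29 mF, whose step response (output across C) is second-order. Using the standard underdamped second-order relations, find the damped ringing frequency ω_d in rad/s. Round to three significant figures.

ω_d ≈ 43.4 rad/s

For a series RLC circuit (capacitor voltage as output), ω_n = 1/√(LC) = 1/√(80.9 mH · 1.29 mF) = 97.9 rad/s.
ζ = (R/2)·√(C/L) = (14.2/2)·√(1.29 mF/80.9 mH) = 0.897.
ω_d = 97.9·√(1 − 0.897²) = 43.4 rad/s.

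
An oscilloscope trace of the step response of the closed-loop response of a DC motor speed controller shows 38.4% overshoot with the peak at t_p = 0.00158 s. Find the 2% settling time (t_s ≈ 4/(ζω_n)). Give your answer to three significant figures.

t_s ≈ 0.00660 s

From the overshoot, ζ = −ln(OS)/√(π²+ln²(OS)) = 0.291.
t_p = π/ω_d ⇒ ω_d = 1990 rad/s; then ω_n = ω_d/√(1−ζ²) = 2080 rad/s.
t_s ≈ 4/(ζω_n) = 4/(0.291·2080) = 0.00660 s.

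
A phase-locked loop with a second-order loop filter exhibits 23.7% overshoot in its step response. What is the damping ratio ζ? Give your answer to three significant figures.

ζ ≈ 0.417

Inverting the overshoot relation: ζ = |ln 0.237|/√(π² + ln²0.237) = 0.417.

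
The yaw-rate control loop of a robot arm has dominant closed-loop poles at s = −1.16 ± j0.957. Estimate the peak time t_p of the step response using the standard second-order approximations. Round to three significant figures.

t_p = π/ω_d with ω_d = 0.957 (the imaginary part), so t_p = 3.28 s.

t_p ≈ 3.28 s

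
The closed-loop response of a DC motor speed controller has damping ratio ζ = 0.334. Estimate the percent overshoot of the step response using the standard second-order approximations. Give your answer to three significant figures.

%OS ≈ 32.8%

For an underdamped second-order system, %OS = 100·exp(−πζ/√(1−ζ²)).
πζ/√(1−ζ²) = π·0.334/√(1−0.112) = 1.113, so %OS = 100·e^(−1.113) = 32.8%.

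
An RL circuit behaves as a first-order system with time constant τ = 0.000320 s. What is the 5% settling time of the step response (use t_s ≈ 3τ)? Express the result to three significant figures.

t_s ≈ 3τ = 0.000960 s.

t_s ≈ 0.000960 s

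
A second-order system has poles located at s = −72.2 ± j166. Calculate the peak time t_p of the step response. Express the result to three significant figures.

t_p ≈ 0.0189 s

t_p = π/ω_d with ω_d = 166 (the imaginary part), so t_p = 0.0189 s.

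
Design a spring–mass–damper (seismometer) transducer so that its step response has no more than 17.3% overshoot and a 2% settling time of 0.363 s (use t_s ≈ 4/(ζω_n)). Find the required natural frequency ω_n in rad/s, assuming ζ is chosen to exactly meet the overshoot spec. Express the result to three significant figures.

ω_n ≈ 22.6 rad/s

Inverting the overshoot relation: ζ = |ln 0.173|/√(π² + ln²0.173) = 0.488.
Then ω_n = 4/(ζ t_s) = 4/(0.488 × 0.363) = 22.6 rad/s.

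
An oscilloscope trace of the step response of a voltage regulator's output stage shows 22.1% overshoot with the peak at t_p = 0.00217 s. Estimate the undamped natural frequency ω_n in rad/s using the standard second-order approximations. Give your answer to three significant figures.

ω_n ≈ 1610 rad/s

ζ from %OS: ζ = |ln 0.221|/√(π²+ln²0.221) = 0.433.
From t_p = π/ω_d, ω_d = π/0.00217 = 1450 rad/s, so ω_n = ω_d/√(1−ζ²) = 1610 rad/s.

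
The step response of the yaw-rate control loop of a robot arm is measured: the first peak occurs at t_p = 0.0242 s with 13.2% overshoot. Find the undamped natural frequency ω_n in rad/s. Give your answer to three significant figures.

ω_n ≈ 154 rad/s

The overshoot fixes ζ = −ln(OS)/√(π²+ln²(OS)) = 0.542.
t_p = π/ω_d ⇒ ω_d = 130 rad/s; then ω_n = ω_d/√(1−ζ²) = 154 rad/s.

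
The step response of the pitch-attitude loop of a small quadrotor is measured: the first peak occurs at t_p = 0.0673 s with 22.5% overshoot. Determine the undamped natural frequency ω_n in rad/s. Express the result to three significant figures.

ζ from %OS: ζ = |ln 0.225|/√(π²+ln²0.225) = 0.429.
From t_p = π/ω_d, ω_d = π/0.0673 = 46.7 rad/s, so ω_n = ω_d/√(1−ζ²) = 51.7 rad/s.

ω_n ≈ 51.7 rad/s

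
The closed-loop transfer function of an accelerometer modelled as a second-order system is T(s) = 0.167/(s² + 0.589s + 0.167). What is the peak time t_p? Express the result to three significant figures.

t_p ≈ 11.1 s

ω_n = √0.167 = 0.409 rad/s; ζ = 0.589/(2·0.409) = 0.721.
The damped frequency ω_d = ω_n√(1−ζ²) = 0.283 rad/s. Then t_p = π/ω_d = 11.1 s.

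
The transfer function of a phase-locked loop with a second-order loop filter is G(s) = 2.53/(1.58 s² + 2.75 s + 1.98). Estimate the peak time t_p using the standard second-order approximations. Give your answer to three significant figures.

t_p ≈ 4.46 s

Dividing through by 1.58: denominator becomes s² + 1.741 s + 1.253.
So ω_n = √1.253 = 1.12 rad/s and ζ = 1.741/(2·1.12) = 0.777.
ω_d = 1.12·√(1 − 0.777²) = 0.704 rad/s. t_p = π/ω_d = 4.46 s.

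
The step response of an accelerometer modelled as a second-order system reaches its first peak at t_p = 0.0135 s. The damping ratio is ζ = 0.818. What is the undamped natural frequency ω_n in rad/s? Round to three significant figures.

ω_n ≈ 405 rad/s

Peak time t_p = π/ω_d, so ω_d = π/t_p = π/0.0135 = 233 rad/s.
ω_n = ω_d/√(1−ζ²) = 233/√0.331 = 405 rad/s.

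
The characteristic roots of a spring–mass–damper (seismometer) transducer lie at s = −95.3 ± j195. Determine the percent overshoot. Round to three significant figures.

%OS ≈ 21.5%

With σ = 95.3, ω_d = 195: ω_n = √(σ²+ω_d²) = 217 rad/s, ζ = σ/ω_n = 0.439.
%OS = 100 e^{−πζ/√(1−ζ²)} with ζ = 0.439 gives 21.5%.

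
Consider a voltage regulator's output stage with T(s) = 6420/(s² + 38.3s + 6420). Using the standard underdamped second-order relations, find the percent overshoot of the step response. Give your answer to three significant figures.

%OS ≈ 46.2%

Comparing the denominator to s² + 2ζω_n s + ω_n²: ω_n = √6420 = 80.1 rad/s, and 2ζω_n = 38.3 so ζ = 38.3/(2·80.1) = 0.239.
%OS = 100·exp(−πζ/√(1−ζ²)) = 46.2%.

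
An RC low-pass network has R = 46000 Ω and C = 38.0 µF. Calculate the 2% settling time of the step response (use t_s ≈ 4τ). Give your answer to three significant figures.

t_s ≈ 6.99 s

τ = RC = 46000 × 38.0 µF = 1.75 s.
t_s ≈ 4τ = 6.99 s.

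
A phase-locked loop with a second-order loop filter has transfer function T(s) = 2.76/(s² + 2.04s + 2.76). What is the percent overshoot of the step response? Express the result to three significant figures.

Comparing the denominator to s² + 2ζω_n s + ω_n²: ω_n = √2.76 = 1.66 rad/s, and 2ζω_n = 2.04 so ζ = 2.04/(2·1.66) = 0.614.
Overshoot: exp(−π·0.614/√(1−0.614²)) = 0.0868, i.e. 8.68%.

%OS ≈ 8.68%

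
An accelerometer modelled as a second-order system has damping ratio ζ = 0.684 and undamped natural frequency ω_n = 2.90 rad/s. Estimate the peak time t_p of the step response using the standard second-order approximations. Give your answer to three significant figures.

t_p ≈ 1.49 s

The damped frequency is ω_d = ω_n√(1−ζ²) = 2.90·√(1−0.468) = 2.12 rad/s.
Peak time t_p = π/ω_d = π/2.12 = 1.49 s.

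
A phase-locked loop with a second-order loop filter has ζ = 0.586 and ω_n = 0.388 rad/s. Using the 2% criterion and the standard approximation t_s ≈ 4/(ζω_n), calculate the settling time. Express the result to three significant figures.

t_s ≈ 17.6 s

t_s ≈ 4/(ζω_n) = 4/(0.586 × 0.388) = 17.6 s.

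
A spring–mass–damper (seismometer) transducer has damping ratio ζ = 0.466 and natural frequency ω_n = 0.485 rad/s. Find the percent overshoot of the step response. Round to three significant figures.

%OS ≈ 19.1%

For an underdamped second-order system, %OS = 100·exp(−πζ/√(1−ζ²)).
πζ/√(1−ζ²) = π·0.466/√(1−0.217) = 1.655, so %OS = 100·e^(−1.655) = 19.1%.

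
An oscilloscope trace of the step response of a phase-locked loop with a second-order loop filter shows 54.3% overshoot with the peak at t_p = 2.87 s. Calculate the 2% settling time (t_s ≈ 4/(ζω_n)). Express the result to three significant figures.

t_s ≈ 18.8 s

ζ from %OS: ζ = |ln 0.543|/√(π²+ln²0.543) = 0.191.
From t_p = π/ω_d, ω_d = π/2.87 = 1.09 rad/s, so ω_n = ω_d/√(1−ζ²) = 1.12 rad/s.
t_s ≈ 4/(ζω_n) = 4/(0.191·1.12) = 18.8 s.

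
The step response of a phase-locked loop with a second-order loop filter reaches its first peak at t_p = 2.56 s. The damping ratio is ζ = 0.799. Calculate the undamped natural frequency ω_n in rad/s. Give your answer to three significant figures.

Peak time t_p = π/ω_d, so ω_d = π/t_p = π/2.56 = 1.23 rad/s.
ω_n = ω_d/√(1−ζ²) = 1.23/√0.362 = 2.04 rad/s.

ω_n ≈ 2.04 rad/s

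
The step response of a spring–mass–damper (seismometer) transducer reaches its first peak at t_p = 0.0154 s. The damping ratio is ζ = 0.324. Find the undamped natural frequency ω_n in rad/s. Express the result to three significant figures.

ω_n ≈ 216 rad/s

Peak time t_p = π/ω_d, so ω_d = π/t_p = π/0.0154 = 204 rad/s.
ω_n = ω_d/√(1−ζ²) = 204/√0.895 = 216 rad/s.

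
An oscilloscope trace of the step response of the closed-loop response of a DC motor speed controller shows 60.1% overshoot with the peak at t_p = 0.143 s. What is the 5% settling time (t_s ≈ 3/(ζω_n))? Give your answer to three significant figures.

t_s ≈ 0.843 s

ζ from %OS: ζ = |ln 0.601|/√(π²+ln²0.601) = 0.160.
t_p = π/ω_d ⇒ ω_d = 22.0 rad/s; then ω_n = ω_d/√(1−ζ²) = 22.3 rad/s.
t_s ≈ 3/(ζω_n) = 3/(0.160·22.3) = 0.843 s.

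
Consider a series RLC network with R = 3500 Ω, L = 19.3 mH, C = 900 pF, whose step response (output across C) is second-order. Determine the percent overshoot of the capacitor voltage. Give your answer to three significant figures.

For a series RLC circuit (capacitor voltage as output), ω_n = 1/√(LC) = 1/√(19.3 mH · 900 pF) = 240000 rad/s.
ζ = (R/2)·√(C/L) = (3500/2)·√(900 pF/19.3 mH) = 0.378.
Overshoot: exp(−π·0.378/√(1−0.378²)) = 0.277, i.e. 27.7%.

%OS ≈ 27.7%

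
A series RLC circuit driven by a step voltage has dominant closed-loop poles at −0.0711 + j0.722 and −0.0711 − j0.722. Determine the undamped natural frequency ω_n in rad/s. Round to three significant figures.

ω_n ≈ 0.725 rad/s

The poles are at −σ ± jω_d with σ = 0.0711 and ω_d = 0.722, so ω_n = √(σ²+ω_d²) = 0.725 rad/s and ζ = σ/ω_n = 0.0980.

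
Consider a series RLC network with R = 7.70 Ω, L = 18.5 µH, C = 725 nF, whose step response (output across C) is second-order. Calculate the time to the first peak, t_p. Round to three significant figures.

t_p ≈ 0.0000178 s

For a series RLC circuit (capacitor voltage as output), ω_n = 1/√(LC) = 1/√(18.5 µH · 725 nF) = 273000 rad/s.
ζ = (R/2)·√(C/L) = (7.70/2)·√(725 nF/18.5 µH) = 0.762.
ω_d = ω_n√(1−ζ²) = 177000 rad/s. t_p = π/ω_d = 0.0000178 s.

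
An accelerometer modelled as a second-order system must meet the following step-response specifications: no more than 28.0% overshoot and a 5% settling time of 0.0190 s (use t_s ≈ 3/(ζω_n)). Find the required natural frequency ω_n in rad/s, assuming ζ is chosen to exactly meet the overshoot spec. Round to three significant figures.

Inverting the overshoot relation: ζ = |ln 0.280|/√(π² + ln²0.280) = 0.376.
Then ω_n = 3/(ζ t_s) = 3/(0.376 × 0.0190) = 420 rad/s.

ω_n ≈ 420 rad/s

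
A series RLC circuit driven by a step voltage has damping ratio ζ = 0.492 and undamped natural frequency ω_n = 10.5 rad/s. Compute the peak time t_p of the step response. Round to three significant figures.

t_p ≈ 0.344 s

The damped frequency is ω_d = ω_n√(1−ζ²) = 10.5·√(1−0.242) = 9.14 rad/s.
Peak time t_p = π/ω_d = π/9.14 = 0.344 s.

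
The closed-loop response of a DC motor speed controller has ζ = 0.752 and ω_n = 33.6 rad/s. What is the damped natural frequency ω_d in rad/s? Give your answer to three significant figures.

ω_d = ω_n√(1−ζ²) = 33.6·√0.434 = 22.1 rad/s.

ω_d ≈ 22.1 rad/s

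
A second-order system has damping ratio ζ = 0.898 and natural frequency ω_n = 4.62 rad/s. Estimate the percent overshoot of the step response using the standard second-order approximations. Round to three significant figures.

For an underdamped second-order system, %OS = 100·exp(−πζ/√(1−ζ²)).
πζ/√(1−ζ²) = π·0.898/√(1−0.806) = 6.412, so %OS = 100·e^(−6.412) = 0.164%.

%OS ≈ 0.164%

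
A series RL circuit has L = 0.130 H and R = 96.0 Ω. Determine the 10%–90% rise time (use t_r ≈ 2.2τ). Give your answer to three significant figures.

t_r ≈ 0.00298 s

τ = L/R = 0.130/96.0 = 0.00135 s.
t_r ≈ 2.2τ = 0.00298 s.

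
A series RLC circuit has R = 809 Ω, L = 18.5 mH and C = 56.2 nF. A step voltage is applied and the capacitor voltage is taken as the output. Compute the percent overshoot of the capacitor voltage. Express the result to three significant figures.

For a series RLC circuit (capacitor voltage as output), ω_n = 1/√(LC) = 1/√(18.5 mH · 56.2 nF) = 31000 rad/s.
ζ = (R/2)·√(C/L) = (809/2)·√(56.2 nF/18.5 mH) = 0.705.
%OS = 100·exp(−πζ/√(1−ζ²)) = 4.40%.

%OS ≈ 4.40%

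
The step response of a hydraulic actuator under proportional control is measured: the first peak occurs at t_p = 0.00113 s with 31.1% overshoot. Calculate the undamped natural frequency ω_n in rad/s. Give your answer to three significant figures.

ω_n ≈ 2970 rad/s

ζ from %OS: ζ = |ln 0.311|/√(π²+ln²0.311) = 0.348.
t_p = π/ω_d ⇒ ω_d = 2780 rad/s; then ω_n = ω_d/√(1−ζ²) = 2970 rad/s.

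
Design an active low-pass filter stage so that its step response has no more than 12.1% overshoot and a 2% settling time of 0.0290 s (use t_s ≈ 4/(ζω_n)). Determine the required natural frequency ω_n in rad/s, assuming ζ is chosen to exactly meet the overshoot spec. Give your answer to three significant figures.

ω_n ≈ 247 rad/s

ζ = −ln(OS)/√(π² + (ln OS)²). With OS = 0.121, ln OS = −2.112 and ζ = 2.112/3.785 = 0.558.
From t_s ≈ 4/(ζω_n): ω_n = 4/(ζ·t_s) = 4/(0.558·0.0290) = 247 rad/s.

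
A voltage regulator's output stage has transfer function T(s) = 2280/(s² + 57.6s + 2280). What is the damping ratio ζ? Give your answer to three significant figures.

ζ ≈ 0.603

ω_n = √2280 = 47.7 rad/s; ζ = 57.6/(2·47.7) = 0.603.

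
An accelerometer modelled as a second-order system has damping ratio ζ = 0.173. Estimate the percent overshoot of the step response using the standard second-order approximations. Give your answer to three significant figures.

%OS ≈ 57.6%

For an underdamped second-order system, %OS = 100·exp(−πζ/√(1−ζ²)).
πζ/√(1−ζ²) = π·0.173/√(1−0.0299) = 0.5518, so %OS = 100·e^(−0.5518) = 57.6%.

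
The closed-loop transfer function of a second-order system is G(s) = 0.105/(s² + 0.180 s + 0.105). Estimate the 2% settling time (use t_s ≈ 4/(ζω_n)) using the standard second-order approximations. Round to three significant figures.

ω_n = √0.105 = 0.324 rad/s; ζ = 0.180/(2·0.324) = 0.278.
t_s ≈ 4/(ζω_n) = 4/(0.278·0.324) = 44.4 s.

t_s ≈ 44.4 s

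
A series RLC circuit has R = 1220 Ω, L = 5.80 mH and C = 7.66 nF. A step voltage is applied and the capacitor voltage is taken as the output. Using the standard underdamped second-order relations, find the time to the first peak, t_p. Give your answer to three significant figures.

For a series RLC circuit (capacitor voltage as output), ω_n = 1/√(LC) = 1/√(5.80 mH · 7.66 nF) = 150000 rad/s.
ζ = (R/2)·√(C/L) = (1220/2)·√(7.66 nF/5.80 mH) = 0.701.
ω_d = ω_n√(1−ζ²) = 107000 rad/s. t_p = π/ω_d = 0.0000294 s.

t_p ≈ 0.0000294 s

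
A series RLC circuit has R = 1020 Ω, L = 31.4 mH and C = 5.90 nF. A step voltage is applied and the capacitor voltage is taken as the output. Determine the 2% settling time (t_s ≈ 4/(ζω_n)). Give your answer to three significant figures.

For a series RLC circuit (capacitor voltage as output), ω_n = 1/√(LC) = 1/√(31.4 mH · 5.90 nF) = 73500 rad/s.
ζ = (R/2)·√(C/L) = (1020/2)·√(5.90 nF/31.4 mH) = 0.221.
t_s ≈ 4/(ζω_n) = 0.000246 s.

t_s ≈ 0.000246 s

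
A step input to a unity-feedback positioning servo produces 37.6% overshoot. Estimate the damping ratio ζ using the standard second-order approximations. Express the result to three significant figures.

ζ ≈ 0.297

Inverting the overshoot relation: ζ = |ln 0.376|/√(π² + ln²0.376) = 0.297.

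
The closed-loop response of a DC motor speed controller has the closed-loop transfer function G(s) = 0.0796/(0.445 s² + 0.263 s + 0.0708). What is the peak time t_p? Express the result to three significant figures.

Dividing through by 0.445: denominator becomes s² + 0.5910 s + 0.1591.
So ω_n = √0.1591 = 0.399 rad/s and ζ = 0.5910/(2·0.399) = 0.741.
The damped frequency ω_d = ω_n√(1−ζ²) = 0.268 rad/s. t_p = π/ω_d = 11.7 s.

t_p ≈ 11.7 s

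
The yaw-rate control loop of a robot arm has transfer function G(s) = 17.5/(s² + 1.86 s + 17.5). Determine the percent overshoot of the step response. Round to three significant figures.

Comparing the denominator to s² + 2ζω_n s + ω_n²: ω_n = √17.5 = 4.18 rad/s, and 2ζω_n = 1.86 so ζ = 1.86/(2·4.18) = 0.222.
%OS = 100 e^{−πζ/√(1−ζ²)} with ζ = 0.222 gives 48.9%.

%OS ≈ 48.9%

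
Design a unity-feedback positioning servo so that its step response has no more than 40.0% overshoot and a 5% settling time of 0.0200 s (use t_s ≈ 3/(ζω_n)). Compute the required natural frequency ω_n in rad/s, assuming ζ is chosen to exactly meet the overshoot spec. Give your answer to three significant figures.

ζ = −ln(OS)/√(π² + (ln OS)²). With OS = 0.400, ln OS = −0.9163 and ζ = 0.9163/3.272 = 0.280.
From t_s ≈ 3/(ζω_n): ω_n = 3/(ζ·t_s) = 3/(0.280·0.0200) = 536 rad/s.

ω_n ≈ 536 rad/s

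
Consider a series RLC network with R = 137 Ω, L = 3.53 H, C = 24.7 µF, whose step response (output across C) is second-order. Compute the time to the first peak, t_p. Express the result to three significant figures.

For a series RLC circuit (capacitor voltage as output), ω_n = 1/√(LC) = 1/√(3.53 H · 24.7 µF) = 107 rad/s.
ζ = (R/2)·√(C/L) = (137/2)·√(24.7 µF/3.53 H) = 0.181.
ω_d = 107·√(1 − 0.181²) = 105 rad/s. t_p = π/ω_d = 0.0298 s.

t_p ≈ 0.0298 s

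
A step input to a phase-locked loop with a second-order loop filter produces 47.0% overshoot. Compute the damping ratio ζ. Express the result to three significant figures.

From %OS = 100·exp(−πζ/√(1−ζ²)), invert to get ζ = −ln(OS)/√(π² + ln²(OS)) with OS = 0.470.
−ln 0.470 = 0.7550, so ζ = 0.7550/√(π² + 0.5701) = 0.234.

ζ ≈ 0.234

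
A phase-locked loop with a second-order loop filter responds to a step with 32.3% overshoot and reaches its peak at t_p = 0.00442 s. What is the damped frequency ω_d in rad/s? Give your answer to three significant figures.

t_p = π/ω_d, so ω_d = π/0.00442 = 711 rad/s.

ω_d ≈ 711 rad/s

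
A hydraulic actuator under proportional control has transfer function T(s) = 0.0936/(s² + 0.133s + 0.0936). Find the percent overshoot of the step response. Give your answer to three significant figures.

%OS ≈ 49.7%

Comparing the denominator to s² + 2ζω_n s + ω_n²: ω_n = √0.0936 = 0.306 rad/s, and 2ζω_n = 0.133 so ζ = 0.133/(2·0.306) = 0.217.
%OS = 100·exp(−πζ/√(1−ζ²)) = 49.7%.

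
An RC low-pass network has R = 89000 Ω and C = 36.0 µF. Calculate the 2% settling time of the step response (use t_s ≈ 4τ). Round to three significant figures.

τ = RC = 89000 × 36.0 µF = 3.20 s.
t_s ≈ 4τ = 12.8 s.

t_s ≈ 12.8 s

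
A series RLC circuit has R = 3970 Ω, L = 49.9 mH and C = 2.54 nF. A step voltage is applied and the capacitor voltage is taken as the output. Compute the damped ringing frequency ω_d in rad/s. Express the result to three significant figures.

ω_d ≈ 79400 rad/s

For a series RLC circuit (capacitor voltage as output), ω_n = 1/√(LC) = 1/√(49.9 mH · 2.54 nF) = 88800 rad/s.
ζ = (R/2)·√(C/L) = (3970/2)·√(2.54 nF/49.9 mH) = 0.448.
ω_d = ω_n√(1−ζ²) = 79400 rad/s.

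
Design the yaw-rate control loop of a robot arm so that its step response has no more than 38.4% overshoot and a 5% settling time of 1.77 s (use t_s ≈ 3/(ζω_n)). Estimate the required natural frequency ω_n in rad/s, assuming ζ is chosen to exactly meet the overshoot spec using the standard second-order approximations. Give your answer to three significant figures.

From %OS = 100·exp(−πζ/√(1−ζ²)), invert to get ζ = −ln(OS)/√(π² + ln²(OS)) with OS = 0.384.
−ln 0.384 = 0.9571, so ζ = 0.9571/√(π² + 0.9161) = 0.291.
Then ω_n = 3/(ζ t_s) = 3/(0.291 × 1.77) = 5.82 rad/s.

ω_n ≈ 5.82 rad/s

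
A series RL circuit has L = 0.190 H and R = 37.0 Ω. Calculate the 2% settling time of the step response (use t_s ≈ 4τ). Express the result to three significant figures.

τ = L/R = 0.190/37.0 = 0.00514 s.
t_s ≈ 4τ = 0.0205 s.

t_s ≈ 0.0205 s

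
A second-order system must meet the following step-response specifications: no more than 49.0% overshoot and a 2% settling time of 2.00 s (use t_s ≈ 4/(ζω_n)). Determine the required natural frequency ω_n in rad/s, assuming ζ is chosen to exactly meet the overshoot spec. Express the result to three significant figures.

ω_n ≈ 9.03 rad/s

Inverting the overshoot relation: ζ = |ln 0.490|/√(π² + ln²0.490) = 0.221.
Then ω_n = 4/(ζ t_s) = 4/(0.221 × 2.00) = 9.03 rad/s.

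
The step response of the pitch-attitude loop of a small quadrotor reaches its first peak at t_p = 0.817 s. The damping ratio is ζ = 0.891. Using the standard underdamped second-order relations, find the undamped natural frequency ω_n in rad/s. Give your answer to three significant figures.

ω_n ≈ 8.47 rad/s

Peak time t_p = π/ω_d, so ω_d = π/t_p = π/0.817 = 3.85 rad/s.
ω_n = ω_d/√(1−ζ²) = 3.85/√0.206 = 8.47 rad/s.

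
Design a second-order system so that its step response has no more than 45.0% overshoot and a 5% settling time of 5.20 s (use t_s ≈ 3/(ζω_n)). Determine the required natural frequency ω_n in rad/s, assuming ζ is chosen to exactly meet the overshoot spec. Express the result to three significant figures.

ω_n ≈ 2.34 rad/s

ζ = −ln(OS)/√(π² + (ln OS)²). With OS = 0.450, ln OS = −0.7985 and ζ = 0.7985/3.241 = 0.246.
From t_s ≈ 3/(ζω_n): ω_n = 3/(ζ·t_s) = 3/(0.246·5.20) = 2.34 rad/s.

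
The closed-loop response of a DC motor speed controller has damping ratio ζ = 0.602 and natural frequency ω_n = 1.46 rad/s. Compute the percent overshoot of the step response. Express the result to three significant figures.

For an underdamped second-order system, %OS = 100·exp(−πζ/√(1−ζ²)).
πζ/√(1−ζ²) = π·0.602/√(1−0.362) = 2.369, so %OS = 100·e^(−2.369) = 9.36%.

%OS ≈ 9.36%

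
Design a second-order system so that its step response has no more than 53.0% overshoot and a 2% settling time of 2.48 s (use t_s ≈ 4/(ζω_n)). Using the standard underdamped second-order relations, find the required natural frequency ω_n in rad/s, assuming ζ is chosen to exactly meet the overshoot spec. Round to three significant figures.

ω_n ≈ 8.14 rad/s

ζ = −ln(OS)/√(π² + (ln OS)²). With OS = 0.530, ln OS = −0.6349 and ζ = 0.6349/3.205 = 0.198.
Then ω_n = 4/(ζ t_s) = 4/(0.198 × 2.48) = 8.14 rad/s.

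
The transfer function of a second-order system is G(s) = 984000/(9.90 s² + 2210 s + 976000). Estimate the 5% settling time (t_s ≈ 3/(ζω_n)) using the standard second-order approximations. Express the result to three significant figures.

t_s ≈ 0.0269 s

Dividing through by 9.90: denominator becomes s² + 223.2 s + 98590.
So ω_n = √98590 = 314 rad/s and ζ = 223.2/(2·314) = 0.355.
t_s ≈ 3/(ζω_n) = 0.0269 s.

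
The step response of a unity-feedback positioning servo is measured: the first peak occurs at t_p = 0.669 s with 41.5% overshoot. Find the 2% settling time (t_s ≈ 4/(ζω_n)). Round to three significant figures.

t_s ≈ 3.04 s

From the overshoot, ζ = −ln(OS)/√(π²+ln²(OS)) = 0.270.
t_p = π/ω_d ⇒ ω_d = 4.70 rad/s; then ω_n = ω_d/√(1−ζ²) = 4.88 rad/s.
t_s ≈ 4/(ζω_n) = 4/(0.270·4.88) = 3.04 s.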